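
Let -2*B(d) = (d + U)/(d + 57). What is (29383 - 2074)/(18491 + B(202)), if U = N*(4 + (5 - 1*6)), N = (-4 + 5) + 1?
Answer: 2357677/1596355 ≈ 1.4769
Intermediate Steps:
N = 2 (N = 1 + 1 = 2)
U = 6 (U = 2*(4 + (5 - 1*6)) = 2*(4 + (5 - 6)) = 2*(4 - 1) = 2*3 = 6)
B(d) = -(6 + d)/(2*(57 + d)) (B(d) = -(d + 6)/(2*(d + 57)) = -(6 + d)/(2*(57 + d)))
(29383 - 2074)/(18491 + B(202)) = (29383 - 2074)/(18491 + (-6 - 1*202)/(2*(57 + 202))) = 27309/(18491 + (½)*(-6 - 202)/259) = 27309/(18491 + (½)*(1/259)*(-208)) = 27309/(18491 - 104/259) = 27309/(4789065/259) = 27309*(259/4789065) = 2357677/1596355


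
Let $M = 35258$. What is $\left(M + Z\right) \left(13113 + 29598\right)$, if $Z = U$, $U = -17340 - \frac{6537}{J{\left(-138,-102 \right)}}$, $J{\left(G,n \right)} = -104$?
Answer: $\frac{79869954399}{104} \approx 7.6798 \cdot 10^{8}$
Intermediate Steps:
$U = - \frac{1796823}{104}$ ($U = -17340 - \frac{6537}{-104} = -17340 - - \frac{6537}{104} = -17340 + \frac{6537}{104} = - \frac{1796823}{104} \approx -17277.0$)
$Z = - \frac{1796823}{104} \approx -17277.0$
$\left(M + Z\right) \left(13113 + 29598\right) = \left(35258 - \frac{1796823}{104}\right) \left(13113 + 29598\right) = \frac{1870009}{104} \cdot 42711 = \frac{79869954399}{104}$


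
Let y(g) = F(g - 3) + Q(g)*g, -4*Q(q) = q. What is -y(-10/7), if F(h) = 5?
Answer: -220/49 ≈ -4.4898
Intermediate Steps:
Q(q) = -q/4
y(g) = 5 - g²/4 (y(g) = 5 + (-g/4)*g = 5 - g²/4)
-y(-10/7) = -(5 - (-10/7)²/4) = -(5 - ¼*100/49) = -(5 - 25/49) = -1*220/49 = -220/49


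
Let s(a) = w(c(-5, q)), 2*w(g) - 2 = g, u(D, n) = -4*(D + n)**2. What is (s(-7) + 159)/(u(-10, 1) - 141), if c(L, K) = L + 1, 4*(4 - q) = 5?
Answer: -158/465 ≈ -0.33979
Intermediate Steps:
q = 11/4 (q = 4 - 1/4*5 = 4 - 5/4 = 11/4 ≈ 2.7500)
c(L, K) = 1 + L
w(g) = 1 + g/2
s(a) = -1 (s(a) = 1 + (1 - 5)/2 = 1 + (1/2)*(-4) = 1 - 2 = -1)
(s(-7) + 159)/(u(-10, 1) - 141) = (-1 + 159)/(-4*(-10 + 1)**2 - 141) = 158/(-4*(-9)**2 - 141) = 158/(-4*81 - 141) = 158/(-324 - 141) = 158/(-465) = 158*(-1/465) = -158/465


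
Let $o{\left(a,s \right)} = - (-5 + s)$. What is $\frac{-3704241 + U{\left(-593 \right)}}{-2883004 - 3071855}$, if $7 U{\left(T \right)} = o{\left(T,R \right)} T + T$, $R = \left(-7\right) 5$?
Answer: $\frac{25954000}{41684013} \approx 0.62264$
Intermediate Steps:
$R = -35$
$o{\left(a,s \right)} = 5 - s$
$U{\left(T \right)} = \frac{41 T}{7}$ ($U{\left(T \right)} = \frac{\left(5 - -35\right) T + T}{7} = \frac{\left(5 + 35\right) T + T}{7} = \frac{40 T + T}{7} = \frac{41 T}{7}$)
$\frac{-3704241 + U{\left(-593 \right)}}{-2883004 - 3071855} = \frac{-3704241 + \frac{41}{7} \left(-593\right)}{-2883004 - 3071855} = \frac{-3704241 - \frac{24313}{7}}{-5954859} = \left(- \frac{25954000}{7}\right) \left(- \frac{1}{5954859}\right) = \frac{25954000}{41684013}$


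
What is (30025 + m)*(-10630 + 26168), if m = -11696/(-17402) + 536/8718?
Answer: 17694764283833950/37927659 ≈ 4.6654e+8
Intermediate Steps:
m = 27823300/37927659 (m = -11696*(-1/17402) + 536*(1/8718) = 5848/8701 + 268/4359 = 27823300/37927659 ≈ 0.73359)
(30025 + m)*(-10630 + 26168) = (30025 + 27823300/37927659)*(-10630 + 26168) = (1138805784775/37927659)*15538 = 17694764283833950/37927659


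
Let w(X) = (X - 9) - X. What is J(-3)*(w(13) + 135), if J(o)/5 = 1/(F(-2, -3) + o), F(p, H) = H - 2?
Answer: -315/4 ≈ -78.750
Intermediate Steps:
F(p, H) = -2 + H
w(X) = -9 (w(X) = (-9 + X) - X = -9)
J(o) = 5/(-5 + o) (J(o) = 5/((-2 - 3) + o) = 5/(-5 + o))
J(-3)*(w(13) + 135) = (5/(-5 - 3))*(-9 + 135) = (5/(-8))*126 = (5*(-⅛))*126 = -5/8*126 = -315/4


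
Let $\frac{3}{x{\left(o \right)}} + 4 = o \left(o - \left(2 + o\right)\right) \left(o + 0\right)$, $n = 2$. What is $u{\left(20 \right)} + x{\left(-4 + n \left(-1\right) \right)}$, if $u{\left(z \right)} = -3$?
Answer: $- \frac{231}{76} \approx -3.0395$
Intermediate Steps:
$x{\left(o \right)} = \frac{3}{-4 - 2 o^{2}}$ ($x{\left(o \right)} = \frac{3}{-4 + o \left(o - \left(2 + o\right)\right) \left(o + 0\right)} = \frac{3}{-4 + o \left(- 2 o\right)} = \frac{3}{-4 - 2 o^{2}}$)
$u{\left(20 \right)} + x{\left(-4 + n \left(-1\right) \right)} = -3 - \frac{3}{4 + 2 \left(-4 + 2 \left(-1\right)\right)^{2}} = -3 - \frac{3}{4 + 2 \left(-4 - 2\right)^{2}} = -3 - \frac{3}{4 + 2 \left(-6\right)^{2}} = -3 - \frac{3}{4 + 2 \cdot 36} = -3 - \frac{3}{4 + 72} = -3 - \frac{3}{76} = - \frac{231}{76}$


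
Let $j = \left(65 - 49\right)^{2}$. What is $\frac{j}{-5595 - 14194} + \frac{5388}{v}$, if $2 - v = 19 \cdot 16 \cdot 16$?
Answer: $- \frac{4903082}{4373369} \approx -1.1211$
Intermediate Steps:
$j = 256$ ($j = 16^{2} = 256$)
$v = -4862$ ($v = 2 - 19 \cdot 16 \cdot 16 = 2 - 304 \cdot 16 = 2 - 4864 = -4862$)
$\frac{j}{-5595 - 14194} + \frac{5388}{v} = \frac{256}{-5595 - 14194} + \frac{5388}{-4862} = \frac{256}{-19789} + 5388 \left(- \frac{1}{4862}\right) = 256 \left(- \frac{1}{19789}\right) - \frac{2694}{2431} = - \frac{256}{19789} - \frac{2694}{2431} = - \frac{4903082}{4373369}$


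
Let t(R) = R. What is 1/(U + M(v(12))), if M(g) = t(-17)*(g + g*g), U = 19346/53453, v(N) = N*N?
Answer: -53453/18973657534 ≈ -2.8172e-6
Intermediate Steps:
v(N) = N**2
U = 19346/53453 (U = 19346*(1/53453) = 19346/53453 ≈ 0.36193)
M(g) = -17*g - 17*g**2 (M(g) = -17*(g + g*g) = -17*(g + g**2) = -17*g - 17*g**2)
1/(U + M(v(12))) = 1/(19346/53453 - 17*12**2*(1 + 12**2)) = 1/(19346/53453 - 17*144*(1 + 144)) = 1/(19346/53453 - 17*144*145) = 1/(19346/53453 - 354960) = 1/(-18973657534/53453) = -53453/18973657534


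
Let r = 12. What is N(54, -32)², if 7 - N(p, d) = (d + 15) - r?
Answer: 1296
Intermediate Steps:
N(p, d) = 4 - d (N(p, d) = 7 - ((d + 15) - 1*12) = 7 - ((15 + d) - 12) = 7 - (3 + d) = 7 + (-3 - d) = 4 - d)
N(54, -32)² = (4 - 1*(-32))² = (4 + 32)² = 36² = 1296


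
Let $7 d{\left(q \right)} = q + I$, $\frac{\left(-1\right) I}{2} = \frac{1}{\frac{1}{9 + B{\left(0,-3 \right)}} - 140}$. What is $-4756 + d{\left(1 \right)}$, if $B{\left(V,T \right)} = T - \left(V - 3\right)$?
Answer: $- \frac{41913351}{8813} \approx -4755.9$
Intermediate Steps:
$B{\left(V,T \right)} = 3 + T - V$ ($B{\left(V,T \right)} = T - \left(-3 + V\right) = 3 + T - V$)
$I = \frac{18}{1259}$ ($I = - \frac{2}{\frac{1}{9 - 0} - 140} = - \frac{2}{\frac{1}{9 + \left(3 - 3 + 0\right)} - 140} = - \frac{2}{\frac{1}{9 + 0} - 140} = - \frac{2}{\frac{1}{9} - 140} = - \frac{2}{- \frac{1259}{9}} = \left(-2\right) \left(- \frac{9}{1259}\right) = \frac{18}{1259} \approx 0.014297$)
$d{\left(q \right)} = \frac{18}{8813} + \frac{q}{7}$ ($d{\left(q \right)} = \frac{q + \frac{18}{1259}}{7} = \frac{\frac{18}{1259} + q}{7} = \frac{18}{8813} + \frac{q}{7}$)
$-4756 + d{\left(1 \right)} = -4756 + \left(\frac{18}{8813} + \frac{1}{7} \cdot 1\right) = -4756 + \left(\frac{18}{8813} + \frac{1}{7}\right) = -4756 + \frac{1277}{8813} = - \frac{41913351}{8813}$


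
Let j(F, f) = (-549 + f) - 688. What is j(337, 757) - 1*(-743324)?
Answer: 742844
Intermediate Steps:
j(F, f) = -1237 + f
j(337, 757) - 1*(-743324) = (-1237 + 757) - 1*(-743324) = -480 + 743324 = 742844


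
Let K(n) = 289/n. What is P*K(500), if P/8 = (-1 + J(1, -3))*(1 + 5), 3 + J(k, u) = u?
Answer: -24276/125 ≈ -194.21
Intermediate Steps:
J(k, u) = -3 + u
P = -336 (P = 8*((-1 + (-3 - 3))*(1 + 5)) = 8*((-1 - 6)*6) = 8*(-7*6) = 8*(-42) = -336)
P*K(500) = -97104/500 = -336*289/500 = -24276/125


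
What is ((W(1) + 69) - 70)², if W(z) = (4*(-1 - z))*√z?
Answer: 81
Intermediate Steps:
W(z) = √z*(-4 - 4*z) (W(z) = (-4 - 4*z)*√z = √z*(-4 - 4*z))
((W(1) + 69) - 70)² = ((4*√1*(-1 - 1*1) + 69) - 70)² = ((4*1*(-1 - 1) + 69) - 70)² = ((4*1*(-2) + 69) - 70)² = ((-8 + 69) - 70)² = (61 - 70)² = (-9)² = 81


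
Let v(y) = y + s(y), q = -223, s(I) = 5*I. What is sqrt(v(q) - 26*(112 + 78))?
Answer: I*sqrt(6278) ≈ 79.234*I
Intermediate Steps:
v(y) = 6*y (v(y) = y + 5*y = 6*y)
sqrt(v(q) - 26*(112 + 78)) = sqrt(6*(-223) - 26*(112 + 78)) = sqrt(-1338 - 26*190) = sqrt(-1338 - 4940) = sqrt(-6278) = I*sqrt(6278)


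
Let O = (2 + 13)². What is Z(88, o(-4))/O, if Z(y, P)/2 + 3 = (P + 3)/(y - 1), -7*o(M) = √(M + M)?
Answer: -172/6525 - 4*I*√2/137025 ≈ -0.02636 - 4.1283e-5*I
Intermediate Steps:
o(M) = -√2*√M/7 (o(M) = -√(M + M)/7 = -√2*√M/7)
Z(y, P) = -6 + 2*(3 + P)/(-1 + y) (Z(y, P) = -6 + 2*((P + 3)/(y - 1)) = -6 + 2*((3 + P)/(-1 + y)) = -6 + 2*(3 + P)/(-1 + y))
O = 225 (O = 15² = 225)
Z(88, o(-4))/O = (2*(6 - √2*√(-4)/7 - 3*88)/(-1 + 88))/225 = (2*(6 - √2*2*I/7 - 264)/87)*(1/225) = (2*(1/87)*(6 - 2*I*√2/7 - 264))*(1/225) = (2*(1/87)*(-258 - 2*I*√2/7))*(1/225) = (-172/29 - 4*I*√2/609)*(1/225) = -172/6525 - 4*I*√2/137025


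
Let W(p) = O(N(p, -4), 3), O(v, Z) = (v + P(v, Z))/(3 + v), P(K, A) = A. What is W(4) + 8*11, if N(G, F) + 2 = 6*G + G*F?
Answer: 89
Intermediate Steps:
N(G, F) = -2 + 6*G + F*G (N(G, F) = -2 + (6*G + G*F) = -2 + (6*G + F*G) = -2 + 6*G + F*G)
O(v, Z) = (Z + v)/(3 + v) (O(v, Z) = (v + Z)/(3 + v) = (Z + v)/(3 + v))
W(p) = 1 (W(p) = (3 + (-2 + 6*p - 4*p))/(3 + (-2 + 6*p - 4*p)) = (3 + (-2 + 2*p))/(3 + (-2 + 2*p)) = (1 + 2*p)/(1 + 2*p) = 1)
W(4) + 8*11 = 1 + 8*11 = 1 + 88 = 89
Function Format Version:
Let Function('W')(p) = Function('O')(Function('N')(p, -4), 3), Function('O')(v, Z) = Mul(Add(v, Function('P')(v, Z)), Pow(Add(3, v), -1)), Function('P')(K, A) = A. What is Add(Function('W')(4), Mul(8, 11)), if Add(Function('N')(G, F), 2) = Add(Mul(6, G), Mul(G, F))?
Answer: 89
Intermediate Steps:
Function('N')(G, F) = Add(-2, Mul(6, G), Mul(F, G)) (Function('N')(G, F) = Add(-2, Add(Mul(6, G), Mul(G, F))) = Add(-2, Add(Mul(6, G), Mul(F, G))) = Add(-2, Mul(6, G), Mul(F, G)))
Function('O')(v, Z) = Mul(Pow(Add(3, v), -1), Add(Z, v)) (Function('O')(v, Z) = Mul(Add(v, Z), Pow(Add(3, v), -1)) = Mul(Add(Z, v), Pow(Add(3, v), -1)) = Mul(Pow(Add(3, v), -1), Add(Z, v)))
Function('W')(p) = 1 (Function('W')(p) = Mul(Pow(Add(3, Add(-2, Mul(6, p), Mul(-4, p))), -1), Add(3, Add(-2, Mul(6, p), Mul(-4, p)))) = Mul(Pow(Add(3, Add(-2, Mul(2, p))), -1), Add(3, Add(-2, Mul(2, p)))) = Mul(Pow(Add(1, Mul(2, p)), -1), Add(1, Mul(2, p))) = 1)
Add(Function('W')(4), Mul(8, 11)) = Add(1, Mul(8, 11)) = Add(1, 88) = 89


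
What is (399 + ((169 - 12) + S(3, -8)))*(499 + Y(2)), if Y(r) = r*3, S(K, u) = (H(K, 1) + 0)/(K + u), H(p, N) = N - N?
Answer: 280780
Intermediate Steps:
H(p, N) = 0
S(K, u) = 0 (S(K, u) = (0 + 0)/(K + u) = 0/(K + u) = 0)
Y(r) = 3*r
(399 + ((169 - 12) + S(3, -8)))*(499 + Y(2)) = (399 + ((169 - 12) + 0))*(499 + 3*2) = (399 + (157 + 0))*(499 + 6) = (399 + 157)*505 = 556*505 = 280780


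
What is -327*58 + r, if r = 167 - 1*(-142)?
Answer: -18657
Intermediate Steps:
r = 309 (r = 167 + 142 = 309)
-327*58 + r = -327*58 + 309 = -18966 + 309 = -18657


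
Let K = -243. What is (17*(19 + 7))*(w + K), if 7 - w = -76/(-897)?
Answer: -7200112/69 ≈ -1.0435e+5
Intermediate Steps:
w = 6203/897 (w = 7 - (-76)/(-897) = 7 - (-76)*(-1)/897 = 7 - 1*76/897 = 7 - 76/897 = 6203/897 ≈ 6.9153)
(17*(19 + 7))*(w + K) = (17*(19 + 7))*(6203/897 - 243) = (17*26)*(-211768/897) = 442*(-211768/897) = -7200112/69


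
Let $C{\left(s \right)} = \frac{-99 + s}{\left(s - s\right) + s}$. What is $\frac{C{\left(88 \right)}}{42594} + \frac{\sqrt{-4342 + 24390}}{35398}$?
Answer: $- \frac{1}{340752} + \frac{2 \sqrt{1253}}{17699} \approx 0.003997$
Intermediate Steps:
$C{\left(s \right)} = \frac{-99 + s}{s}$ ($C{\left(s \right)} = \frac{-99 + s}{0 + s} = \frac{-99 + s}{s}$)
$\frac{C{\left(88 \right)}}{42594} + \frac{\sqrt{-4342 + 24390}}{35398} = \frac{\frac{1}{88} \left(-99 + 88\right)}{42594} + \frac{\sqrt{-4342 + 24390}}{35398} = \frac{1}{88} \left(-11\right) \frac{1}{42594} + \sqrt{20048} \cdot \frac{1}{35398} = \left(- \frac{1}{8}\right) \frac{1}{42594} + 4 \sqrt{1253} \cdot \frac{1}{35398} = - \frac{1}{340752} + \frac{2 \sqrt{1253}}{17699}$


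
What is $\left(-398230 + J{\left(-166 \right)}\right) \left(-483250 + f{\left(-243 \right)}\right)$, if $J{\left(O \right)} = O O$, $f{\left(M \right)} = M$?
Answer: $179218284282$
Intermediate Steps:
$J{\left(O \right)} = O^{2}$
$\left(-398230 + J{\left(-166 \right)}\right) \left(-483250 + f{\left(-243 \right)}\right) = \left(-398230 + \left(-166\right)^{2}\right) \left(-483250 - 243\right) = \left(-398230 + 27556\right) \left(-483493\right) = \left(-370674\right) \left(-483493\right) = 179218284282$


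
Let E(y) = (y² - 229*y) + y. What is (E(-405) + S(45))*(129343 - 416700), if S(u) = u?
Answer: -73681208370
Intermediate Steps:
E(y) = y² - 228*y
(E(-405) + S(45))*(129343 - 416700) = (-405*(-228 - 405) + 45)*(129343 - 416700) = (-405*(-633) + 45)*(-287357) = (256365 + 45)*(-287357) = 256410*(-287357) = -73681208370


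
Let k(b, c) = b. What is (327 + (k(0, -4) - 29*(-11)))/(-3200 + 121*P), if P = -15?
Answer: -38/295 ≈ -0.12881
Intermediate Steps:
(327 + (k(0, -4) - 29*(-11)))/(-3200 + 121*P) = (327 + (0 - 29*(-11)))/(-3200 + 121*(-15)) = (327 + (0 + 319))/(-3200 - 1815) = (327 + 319)/(-5015) = 646*(-1/5015) = -38/295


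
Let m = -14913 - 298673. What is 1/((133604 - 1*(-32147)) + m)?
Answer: -1/147835 ≈ -6.7643e-6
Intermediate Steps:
m = -313586
1/((133604 - 1*(-32147)) + m) = 1/((133604 - 1*(-32147)) - 313586) = 1/((133604 + 32147) - 313586) = 1/(165751 - 313586) = 1/(-147835) = -1/147835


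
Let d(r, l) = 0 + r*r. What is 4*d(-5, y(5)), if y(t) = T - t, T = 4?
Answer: 100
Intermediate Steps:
y(t) = 4 - t
d(r, l) = r² (d(r, l) = 0 + r² = r²)
4*d(-5, y(5)) = 4*(-5)² = 4*25 = 100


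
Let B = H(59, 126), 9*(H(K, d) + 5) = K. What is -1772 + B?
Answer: -15934/9 ≈ -1770.4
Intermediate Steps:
H(K, d) = -5 + K/9
B = 14/9 (B = -5 + (1/9)*59 = -5 + 59/9 = 14/9 ≈ 1.5556)
-1772 + B = -1772 + 14/9 = -15934/9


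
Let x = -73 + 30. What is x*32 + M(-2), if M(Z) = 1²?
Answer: -1375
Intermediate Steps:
M(Z) = 1
x = -43
x*32 + M(-2) = -43*32 + 1 = -1376 + 1 = -1375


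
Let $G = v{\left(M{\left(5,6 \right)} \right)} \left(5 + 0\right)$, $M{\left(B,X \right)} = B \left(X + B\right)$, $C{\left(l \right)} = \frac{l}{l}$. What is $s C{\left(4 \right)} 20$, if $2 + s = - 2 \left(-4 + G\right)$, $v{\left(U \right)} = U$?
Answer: $-10880$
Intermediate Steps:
$C{\left(l \right)} = 1$
$M{\left(B,X \right)} = B \left(B + X\right)$
$G = 275$ ($G = 5 \left(5 + 6\right) \left(5 + 0\right) = 5 \cdot 11 \cdot 5 = 55 \cdot 5 = 275$)
$s = -544$ ($s = -2 - 2 \left(-4 + 275\right) = -2 - 542 = -544$)
$s C{\left(4 \right)} 20 = \left(-544\right) 1 \cdot 20 = \left(-544\right) 20 = -10880$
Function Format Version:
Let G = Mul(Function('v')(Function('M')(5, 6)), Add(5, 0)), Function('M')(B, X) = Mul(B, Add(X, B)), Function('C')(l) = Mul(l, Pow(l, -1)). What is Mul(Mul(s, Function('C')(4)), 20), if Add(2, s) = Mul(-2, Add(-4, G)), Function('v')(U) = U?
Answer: -10880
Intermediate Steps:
Function('C')(l) = 1
Function('M')(B, X) = Mul(B, Add(B, X))
G = 275 (G = Mul(Mul(5, Add(5, 6)), Add(5, 0)) = Mul(Mul(5, 11), 5) = Mul(55, 5) = 275)
s = -544 (s = Add(-2, Mul(-2, Add(-4, 275))) = Add(-2, Mul(-2, 271)) = Add(-2, -542) = -544)
Mul(Mul(s, Function('C')(4)), 20) = Mul(Mul(-544, 1), 20) = Mul(-544, 20) = -10880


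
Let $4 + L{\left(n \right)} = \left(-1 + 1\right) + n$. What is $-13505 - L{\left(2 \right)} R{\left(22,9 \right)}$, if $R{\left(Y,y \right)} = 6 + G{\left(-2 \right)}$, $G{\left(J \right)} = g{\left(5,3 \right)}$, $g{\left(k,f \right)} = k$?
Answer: $-13483$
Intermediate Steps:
$G{\left(J \right)} = 5$
$L{\left(n \right)} = -4 + n$ ($L{\left(n \right)} = -4 + \left(\left(-1 + 1\right) + n\right) = -4 + \left(0 + n\right) = -4 + n$)
$R{\left(Y,y \right)} = 11$ ($R{\left(Y,y \right)} = 6 + 5 = 11$)
$-13505 - L{\left(2 \right)} R{\left(22,9 \right)} = -13505 - \left(-4 + 2\right) 11 = -13505 - \left(-2\right) 11 = -13505 - -22 = -13505 + 22 = -13483$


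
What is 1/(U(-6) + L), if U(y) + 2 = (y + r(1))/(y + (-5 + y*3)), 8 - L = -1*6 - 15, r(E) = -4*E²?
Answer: 29/793 ≈ 0.036570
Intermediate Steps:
L = 29 (L = 8 - (-1*6 - 15) = 8 - (-6 - 15) = 8 - 1*(-21) = 8 + 21 = 29)
U(y) = -2 + (-4 + y)/(-5 + 4*y) (U(y) = -2 + (y - 4*1²)/(y + (-5 + y*3)) = -2 + (y - 4*1)/(y + (-5 + 3*y)) = -2 + (y - 4)/(-5 + 4*y) = -2 + (-4 + y)/(-5 + 4*y))
1/(U(-6) + L) = 1/((6 - 7*(-6))/(-5 + 4*(-6)) + 29) = 1/((6 + 42)/(-5 - 24) + 29) = 1/(48/(-29) + 29) = 1/(-1/29*48 + 29) = 1/(-48/29 + 29) = 1/(793/29) = 29/793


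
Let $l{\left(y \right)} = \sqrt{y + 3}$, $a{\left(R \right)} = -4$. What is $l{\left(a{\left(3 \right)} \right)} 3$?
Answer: $3 i \approx 3.0 i$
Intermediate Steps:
$l{\left(y \right)} = \sqrt{3 + y}$
$l{\left(a{\left(3 \right)} \right)} 3 = \sqrt{3 - 4} \cdot 3 = \sqrt{-1} \cdot 3 = i 3 = 3 i$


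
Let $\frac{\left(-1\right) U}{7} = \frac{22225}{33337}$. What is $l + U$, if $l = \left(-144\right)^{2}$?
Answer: $\frac{691120457}{33337} \approx 20731.0$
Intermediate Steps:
$U = - \frac{155575}{33337}$ ($U = - 7 \cdot \frac{22225}{33337} = - 7 \cdot 22225 \cdot \frac{1}{33337} = \left(-7\right) \frac{22225}{33337} = - \frac{155575}{33337} \approx -4.6667$)
$l = 20736$
$l + U = 20736 - \frac{155575}{33337} = \frac{691120457}{33337}$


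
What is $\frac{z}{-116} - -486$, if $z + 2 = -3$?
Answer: $\frac{56381}{116} \approx 486.04$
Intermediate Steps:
$z = -5$ ($z = -2 - 3 = -5$)
$\frac{z}{-116} - -486 = - \frac{5}{-116} - -486 = \left(-5\right) \left(- \frac{1}{116}\right) + 486 = \frac{5}{116} + 486 = \frac{56381}{116}$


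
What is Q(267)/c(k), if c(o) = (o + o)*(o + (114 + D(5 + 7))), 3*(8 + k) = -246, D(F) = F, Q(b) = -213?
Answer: 71/2160 ≈ 0.032870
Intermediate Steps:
k = -90 (k = -8 + (⅓)*(-246) = -8 - 82 = -90)
c(o) = 2*o*(126 + o) (c(o) = (o + o)*(o + (114 + (5 + 7))) = (2*o)*(o + (114 + 12)) = (2*o)*(o + 126) = (2*o)*(126 + o) = 2*o*(126 + o))
Q(267)/c(k) = -213*(-1/(180*(126 - 90))) = -213/(2*(-90)*36) = -213/(-6480) = -213*(-1/6480) = 71/2160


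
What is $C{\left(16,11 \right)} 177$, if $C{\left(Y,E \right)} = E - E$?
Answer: $0$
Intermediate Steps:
$C{\left(Y,E \right)} = 0$
$C{\left(16,11 \right)} 177 = 0 \cdot 177 = 0$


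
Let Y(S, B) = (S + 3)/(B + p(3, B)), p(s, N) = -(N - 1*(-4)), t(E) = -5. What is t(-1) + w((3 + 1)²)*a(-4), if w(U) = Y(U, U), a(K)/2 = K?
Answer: 33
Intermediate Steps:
a(K) = 2*K
p(s, N) = -4 - N (p(s, N) = -(N + 4) = -(4 + N) = -4 - N)
Y(S, B) = -¾ - S/4 (Y(S, B) = (S + 3)/(B + (-4 - B)) = (3 + S)/(-4) = (3 + S)*(-¼) = -¾ - S/4)
w(U) = -¾ - U/4
t(-1) + w((3 + 1)²)*a(-4) = -5 + (-¾ - (3 + 1)²/4)*(2*(-4)) = -5 + (-¾ - ¼*4²)*(-8) = -5 + (-¾ - ¼*16)*(-8) = -5 + (-¾ - 4)*(-8) = -5 - 19/4*(-8) = -5 + 38 = 33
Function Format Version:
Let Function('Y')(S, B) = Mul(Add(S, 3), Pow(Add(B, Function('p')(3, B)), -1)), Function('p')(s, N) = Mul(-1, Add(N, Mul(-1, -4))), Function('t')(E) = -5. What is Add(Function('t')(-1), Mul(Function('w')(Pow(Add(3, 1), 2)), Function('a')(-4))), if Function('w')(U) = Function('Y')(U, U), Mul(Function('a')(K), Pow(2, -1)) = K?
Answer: 33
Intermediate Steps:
Function('a')(K) = Mul(2, K)
Function('p')(s, N) = Add(-4, Mul(-1, N)) (Function('p')(s, N) = Mul(-1, Add(N, 4)) = Mul(-1, Add(4, N)) = Add(-4, Mul(-1, N)))
Function('Y')(S, B) = Add(Rational(-3, 4), Mul(Rational(-1, 4), S)) (Function('Y')(S, B) = Mul(Add(S, 3), Pow(Add(B, Add(-4, Mul(-1, B))), -1)) = Mul(Add(3, S), Pow(-4, -1)) = Mul(Add(3, S), Rational(-1, 4)) = Add(Rational(-3, 4), Mul(Rational(-1, 4), S)))
Function('w')(U) = Add(Rational(-3, 4), Mul(Rational(-1, 4), U))
Add(Function('t')(-1), Mul(Function('w')(Pow(Add(3, 1), 2)), Function('a')(-4))) = Add(-5, Mul(Add(Rational(-3, 4), Mul(Rational(-1, 4), Pow(Add(3, 1), 2))), Mul(2, -4))) = Add(-5, Mul(Add(Rational(-3, 4), Mul(Rational(-1, 4), Pow(4, 2))), -8)) = Add(-5, Mul(Add(Rational(-3, 4), Mul(Rational(-1, 4), 16)), -8)) = Add(-5, Mul(Add(Rational(-3, 4), -4), -8)) = Add(-5, Mul(Rational(-19, 4), -8)) = Add(-5, 38) = 33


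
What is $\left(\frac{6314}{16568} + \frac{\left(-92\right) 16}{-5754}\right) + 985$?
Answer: $\frac{23490751693}{23833068} \approx 985.64$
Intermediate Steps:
$\left(\frac{6314}{16568} + \frac{\left(-92\right) 16}{-5754}\right) + 985 = \left(6314 \cdot \frac{1}{16568} - - \frac{736}{2877}\right) + 985 = \left(\frac{3157}{8284} + \frac{736}{2877}\right) + 985 = \frac{15179713}{23833068} + 985 = \frac{23490751693}{23833068}$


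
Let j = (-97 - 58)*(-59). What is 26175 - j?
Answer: 17030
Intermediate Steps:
j = 9145 (j = -155*(-59) = 9145)
26175 - j = 26175 - 1*9145 = 26175 - 9145 = 17030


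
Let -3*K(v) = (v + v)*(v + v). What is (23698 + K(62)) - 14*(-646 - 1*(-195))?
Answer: 74660/3 ≈ 24887.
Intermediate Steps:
K(v) = -4*v²/3 (K(v) = -(v + v)*(v + v)/3 = -2*v*2*v/3 = -4*v²/3)
(23698 + K(62)) - 14*(-646 - 1*(-195)) = (23698 - 4/3*62²) - 14*(-646 - 1*(-195)) = (23698 - 4/3*3844) - 14*(-646 + 195) = (23698 - 15376/3) - 14*(-451) = 55718/3 + 6314 = 74660/3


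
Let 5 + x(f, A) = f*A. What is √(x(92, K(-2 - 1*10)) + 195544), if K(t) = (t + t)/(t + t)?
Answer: √195631 ≈ 442.30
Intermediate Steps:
K(t) = 1 (K(t) = (2*t)/((2*t)) = (2*t)*(1/(2*t)) = 1)
x(f, A) = -5 + A*f (x(f, A) = -5 + f*A = -5 + A*f)
√(x(92, K(-2 - 1*10)) + 195544) = √((-5 + 1*92) + 195544) = √((-5 + 92) + 195544) = √(87 + 195544) = √195631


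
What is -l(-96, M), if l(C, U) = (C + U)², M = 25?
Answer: -5041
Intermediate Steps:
-l(-96, M) = -(-96 + 25)² = -1*(-71)² = -1*5041 = -5041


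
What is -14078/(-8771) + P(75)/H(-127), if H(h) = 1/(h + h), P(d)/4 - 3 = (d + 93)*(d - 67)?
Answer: -12003555514/8771 ≈ -1.3686e+6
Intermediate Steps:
P(d) = 12 + 4*(-67 + d)*(93 + d) (P(d) = 12 + 4*((d + 93)*(d - 67)) = 12 + 4*((93 + d)*(-67 + d)) = 12 + 4*((-67 + d)*(93 + d)) = 12 + 4*(-67 + d)*(93 + d))
H(h) = 1/(2*h)
-14078/(-8771) + P(75)/H(-127) = -14078/(-8771) + (-24912 + 4*75² + 104*75)/(((½)/(-127))) = -14078*(-1/8771) + (-24912 + 4*5625 + 7800)/(((½)*(-1/127))) = 14078/8771 + (-24912 + 22500 + 7800)/(-1/254) = 14078/8771 + 5388*(-254) = 14078/8771 - 1368552 = -12003555514/8771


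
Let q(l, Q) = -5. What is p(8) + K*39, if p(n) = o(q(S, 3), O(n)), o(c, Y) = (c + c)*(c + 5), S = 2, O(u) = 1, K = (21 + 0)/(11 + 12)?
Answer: 819/23 ≈ 35.609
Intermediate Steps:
K = 21/23 ≈ 0.91304
o(c, Y) = 2*c*(5 + c) (o(c, Y) = (2*c)*(5 + c) = 2*c*(5 + c))
p(n) = 0 (p(n) = 2*(-5)*(5 - 5) = 2*(-5)*0 = 0)
p(8) + K*39 = 0 + (21/23)*39 = 0 + 819/23 = 819/23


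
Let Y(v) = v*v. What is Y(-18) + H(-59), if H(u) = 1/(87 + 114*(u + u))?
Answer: 4330259/13365 ≈ 324.00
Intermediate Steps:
Y(v) = v²
H(u) = 1/(87 + 228*u) (H(u) = 1/(87 + 114*(2*u)) = 1/(87 + 228*u))
Y(-18) + H(-59) = (-18)² + 1/(3*(29 + 76*(-59))) = 324 + 1/(3*(29 - 4484)) = 324 + (⅓)/(-4455) = 324 + (⅓)*(-1/4455) = 324 - 1/13365 = 4330259/13365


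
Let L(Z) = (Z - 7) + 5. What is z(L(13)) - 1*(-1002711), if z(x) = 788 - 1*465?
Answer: 1003034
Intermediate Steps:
L(Z) = -2 + Z (L(Z) = (-7 + Z) + 5 = -2 + Z)
z(x) = 323 (z(x) = 788 - 465 = 323)
z(L(13)) - 1*(-1002711) = 323 - 1*(-1002711) = 323 + 1002711 = 1003034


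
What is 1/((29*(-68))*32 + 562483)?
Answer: 1/499379 ≈ 2.0025e-6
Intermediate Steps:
1/((29*(-68))*32 + 562483) = 1/(-1972*32 + 562483) = 1/(-63104 + 562483) = 1/499379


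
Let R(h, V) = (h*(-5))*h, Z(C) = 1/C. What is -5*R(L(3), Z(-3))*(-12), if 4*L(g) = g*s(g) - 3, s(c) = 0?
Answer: -675/4 ≈ -168.75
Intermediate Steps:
L(g) = -¾ (L(g) = (g*0 - 3)/4 = (0 - 3)/4 = (¼)*(-3) = -¾)
R(h, V) = -5*h² (R(h, V) = (-5*h)*h = -5*h²)
-5*R(L(3), Z(-3))*(-12) = -(-25)*(-¾)²*(-12) = -(-25)*9/16*(-12) = -5*(-45/16)*(-12) = (225/16)*(-12) = -675/4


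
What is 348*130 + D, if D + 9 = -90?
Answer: 45141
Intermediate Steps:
D = -99 (D = -9 - 90 = -99)
348*130 + D = 348*130 - 99 = 45240 - 99 = 45141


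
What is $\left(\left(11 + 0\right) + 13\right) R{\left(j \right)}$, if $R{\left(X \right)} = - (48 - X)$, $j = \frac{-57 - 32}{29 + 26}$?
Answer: $- \frac{65496}{55} \approx -1190.8$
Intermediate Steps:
$j = - \frac{89}{55} \approx -1.6182$
$R{\left(X \right)} = -48 + X$
$\left(\left(11 + 0\right) + 13\right) R{\left(j \right)} = \left(\left(11 + 0\right) + 13\right) \left(-48 - \frac{89}{55}\right) = \left(11 + 13\right) \left(- \frac{2729}{55}\right) = 24 \left(- \frac{2729}{55}\right) = - \frac{65496}{55}$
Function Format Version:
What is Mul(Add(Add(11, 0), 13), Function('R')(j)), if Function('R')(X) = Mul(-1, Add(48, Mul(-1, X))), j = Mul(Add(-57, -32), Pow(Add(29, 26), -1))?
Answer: Rational(-65496, 55) ≈ -1190.8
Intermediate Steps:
j = Rational(-89, 55) (j = Mul(-89, Pow(55, -1)) = Mul(-89, Rational(1, 55)) = Rational(-89, 55) ≈ -1.6182)
Function('R')(X) = Add(-48, X)
Mul(Add(Add(11, 0), 13), Function('R')(j)) = Mul(Add(Add(11, 0), 13), Add(-48, Rational(-89, 55))) = Mul(Add(11, 13), Rational(-2729, 55)) = Mul(24, Rational(-2729, 55)) = Rational(-65496, 55)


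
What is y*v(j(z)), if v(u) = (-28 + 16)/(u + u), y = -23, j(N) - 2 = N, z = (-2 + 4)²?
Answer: 23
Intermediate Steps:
z = 4 (z = 2² = 4)
j(N) = 2 + N
v(u) = -6/u (v(u) = -12*1/(2*u) = -6/u)
y*v(j(z)) = -(-138)/(2 + 4) = -(-138)/6 = -23*(-1) = 23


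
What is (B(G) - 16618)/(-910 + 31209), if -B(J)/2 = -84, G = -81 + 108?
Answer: -16450/30299 ≈ -0.54292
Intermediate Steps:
G = 27
B(J) = 168 (B(J) = -2*(-84) = 168)
(B(G) - 16618)/(-910 + 31209) = (168 - 16618)/(-910 + 31209) = -16450/30299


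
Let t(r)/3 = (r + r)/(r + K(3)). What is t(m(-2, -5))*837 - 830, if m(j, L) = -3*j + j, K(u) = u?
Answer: 14278/7 ≈ 2039.7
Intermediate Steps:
m(j, L) = -2*j
t(r) = 6*r/(3 + r) (t(r) = 3*((r + r)/(r + 3)) = 3*((2*r)/(3 + r)) = 3*(2*r/(3 + r)) = 6*r/(3 + r))
t(m(-2, -5))*837 - 830 = (6*(-2*(-2))/(3 - 2*(-2)))*837 - 830 = (6*4/(3 + 4))*837 - 830 = (6*4/7)*837 - 830 = (6*4*(1/7))*837 - 830 = (24/7)*837 - 830 = 20088/7 - 830 = 14278/7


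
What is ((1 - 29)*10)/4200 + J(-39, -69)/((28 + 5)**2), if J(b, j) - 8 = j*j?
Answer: 23482/5445 ≈ 4.3126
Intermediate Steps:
J(b, j) = 8 + j**2 (J(b, j) = 8 + j*j = 8 + j**2)
((1 - 29)*10)/4200 + J(-39, -69)/((28 + 5)**2) = ((1 - 29)*10)/4200 + (8 + (-69)**2)/((28 + 5)**2) = -28*10*(1/4200) + (8 + 4761)/(33**2) = -280*1/4200 + 4769/1089 = -1/15 + 4769*(1/1089) = -1/15 + 4769/1089 = 23482/5445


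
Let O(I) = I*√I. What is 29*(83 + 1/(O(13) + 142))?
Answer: 43250687/17967 - 377*√13/17967 ≈ 2407.2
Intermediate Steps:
O(I) = I^(3/2)
29*(83 + 1/(O(13) + 142)) = 29*(83 + 1/(13^(3/2) + 142)) = 29*(83 + 1/(13*√13 + 142)) = 29*(83 + 1/(142 + 13*√13)) = 2407 + 29/(142 + 13*√13)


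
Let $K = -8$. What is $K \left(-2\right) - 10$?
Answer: $6$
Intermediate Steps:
$K \left(-2\right) - 10 = \left(-8\right) \left(-2\right) - 10 = 16 - 10 = 6$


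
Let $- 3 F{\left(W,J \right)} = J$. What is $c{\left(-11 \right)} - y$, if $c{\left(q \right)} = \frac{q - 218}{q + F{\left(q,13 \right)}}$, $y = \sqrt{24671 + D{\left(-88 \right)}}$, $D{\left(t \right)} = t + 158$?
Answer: $\frac{687}{46} - 3 \sqrt{2749} \approx -142.36$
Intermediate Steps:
$F{\left(W,J \right)} = - \frac{J}{3}$
$D{\left(t \right)} = 158 + t$
$y = 3 \sqrt{2749}$ ($y = \sqrt{24671 + \left(158 - 88\right)} = \sqrt{24671 + 70} = \sqrt{24741} = 3 \sqrt{2749} \approx 157.29$)
$c{\left(q \right)} = \frac{-218 + q}{- \frac{13}{3} + q}$ ($c{\left(q \right)} = \frac{q - 218}{q - \frac{13}{3}} = \frac{-218 + q}{q - \frac{13}{3}} = \frac{-218 + q}{- \frac{13}{3} + q}$)
$c{\left(-11 \right)} - y = \frac{3 \left(-218 - 11\right)}{-13 + 3 \left(-11\right)} - 3 \sqrt{2749} = 3 \frac{1}{-13 - 33} \left(-229\right) - 3 \sqrt{2749} = 3 \frac{1}{-46} \left(-229\right) - 3 \sqrt{2749} = 3 \left(- \frac{1}{46}\right) \left(-229\right) - 3 \sqrt{2749} = \frac{687}{46} - 3 \sqrt{2749}$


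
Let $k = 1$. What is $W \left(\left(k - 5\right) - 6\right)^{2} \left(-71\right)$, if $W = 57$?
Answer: $-404700$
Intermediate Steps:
$W \left(\left(k - 5\right) - 6\right)^{2} \left(-71\right) = 57 \left(\left(1 - 5\right) - 6\right)^{2} \left(-71\right) = 57 \left(-4 - 6\right)^{2} \left(-71\right) = 57 \left(-10\right)^{2} \left(-71\right) = 57 \cdot 100 \left(-71\right) = 5700 \left(-71\right) = -404700$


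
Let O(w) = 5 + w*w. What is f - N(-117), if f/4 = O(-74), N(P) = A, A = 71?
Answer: 21853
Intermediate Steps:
O(w) = 5 + w**2
N(P) = 71
f = 21924 (f = 4*(5 + (-74)**2) = 4*(5 + 5476) = 4*5481 = 21924)
f - N(-117) = 21924 - 1*71 = 21924 - 71 = 21853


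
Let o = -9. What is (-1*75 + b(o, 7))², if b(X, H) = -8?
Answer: 6889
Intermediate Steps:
(-1*75 + b(o, 7))² = (-1*75 - 8)² = (-75 - 8)² = (-83)² = 6889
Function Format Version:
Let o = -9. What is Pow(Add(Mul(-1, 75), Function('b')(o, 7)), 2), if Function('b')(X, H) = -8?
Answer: 6889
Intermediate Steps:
Pow(Add(Mul(-1, 75), Function('b')(o, 7)), 2) = Pow(Add(Mul(-1, 75), -8), 2) = Pow(Add(-75, -8), 2) = Pow(-83, 2) = 6889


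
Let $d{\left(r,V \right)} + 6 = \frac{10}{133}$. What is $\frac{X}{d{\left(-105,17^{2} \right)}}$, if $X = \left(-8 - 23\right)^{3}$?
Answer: $\frac{3962203}{788} \approx 5028.2$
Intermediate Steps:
$d{\left(r,V \right)} = - \frac{788}{133}$ ($d{\left(r,V \right)} = -6 + \frac{10}{133} = - \frac{788}{133}$)
$X = -29791$ ($X = \left(-31\right)^{3} = -29791$)
$\frac{X}{d{\left(-105,17^{2} \right)}} = - \frac{29791}{- \frac{788}{133}} = \left(-29791\right) \left(- \frac{133}{788}\right) = \frac{3962203}{788}$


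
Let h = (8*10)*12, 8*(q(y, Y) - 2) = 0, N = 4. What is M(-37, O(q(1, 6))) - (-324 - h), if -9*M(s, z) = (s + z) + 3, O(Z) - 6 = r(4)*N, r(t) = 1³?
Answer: 3860/3 ≈ 1286.7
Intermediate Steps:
q(y, Y) = 2 (q(y, Y) = 2 + (⅛)*0 = 2 + 0 = 2)
r(t) = 1
h = 960 (h = 80*12 = 960)
O(Z) = 10 (O(Z) = 6 + 1*4 = 6 + 4 = 10)
M(s, z) = -⅓ - s/9 - z/9 (M(s, z) = -((s + z) + 3)/9 = -(3 + s + z)/9 = -⅓ - s/9 - z/9)
M(-37, O(q(1, 6))) - (-324 - h) = (-⅓ - ⅑*(-37) - ⅑*10) - (-324 - 1*960) = (-⅓ + 37/9 - 10/9) - (-324 - 960) = 8/3 - 1*(-1284) = 8/3 + 1284 = 3860/3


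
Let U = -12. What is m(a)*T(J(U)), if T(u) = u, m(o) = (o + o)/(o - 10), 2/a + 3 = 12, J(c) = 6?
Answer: -3/11 ≈ -0.27273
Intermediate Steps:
a = 2/9 (a = 2/(-3 + 12) = 2/9 ≈ 0.22222)
m(o) = 2*o/(-10 + o) (m(o) = (2*o)/(-10 + o) = 2*o/(-10 + o))
m(a)*T(J(U)) = (2*(2/9)/(-10 + 2/9))*6 = (2*(2/9)/(-88/9))*6 = (2*(2/9)*(-9/88))*6 = -1/22*6 = -3/11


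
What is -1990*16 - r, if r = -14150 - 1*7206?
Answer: -10484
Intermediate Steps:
r = -21356 (r = -14150 - 7206 = -21356)
-1990*16 - r = -1990*16 - 1*(-21356) = -31840 + 21356 = -10484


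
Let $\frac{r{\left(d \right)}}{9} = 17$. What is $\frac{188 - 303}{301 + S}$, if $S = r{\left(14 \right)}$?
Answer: $- \frac{115}{454} \approx -0.2533$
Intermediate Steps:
$r{\left(d \right)} = 153$ ($r{\left(d \right)} = 9 \cdot 17 = 153$)
$S = 153$
$\frac{188 - 303}{301 + S} = \frac{188 - 303}{301 + 153} = - \frac{115}{454}$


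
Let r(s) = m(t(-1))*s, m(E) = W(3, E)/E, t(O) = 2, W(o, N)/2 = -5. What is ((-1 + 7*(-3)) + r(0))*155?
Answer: -3410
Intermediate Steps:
W(o, N) = -10 (W(o, N) = 2*(-5) = -10)
m(E) = -10/E
r(s) = -5*s (r(s) = (-10/2)*s = (-10*1/2)*s = -5*s)
((-1 + 7*(-3)) + r(0))*155 = ((-1 + 7*(-3)) - 5*0)*155 = ((-1 - 21) + 0)*155 = (-22 + 0)*155 = -22*155 = -3410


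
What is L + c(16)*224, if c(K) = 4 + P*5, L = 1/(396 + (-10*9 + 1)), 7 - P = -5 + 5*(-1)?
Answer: 6120353/307 ≈ 19936.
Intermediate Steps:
P = 17 (P = 7 - (-5 + 5*(-1)) = 7 - (-5 - 5) = 7 - 1*(-10) = 7 + 10 = 17)
L = 1/307 (L = 1/(396 + (-90 + 1)) = 1/(396 - 89) = 1/307 ≈ 0.0032573)
c(K) = 89 (c(K) = 4 + 17*5 = 4 + 85 = 89)
L + c(16)*224 = 1/307 + 89*224 = 1/307 + 19936 = 6120353/307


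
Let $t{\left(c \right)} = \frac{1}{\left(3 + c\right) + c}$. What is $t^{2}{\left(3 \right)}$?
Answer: $\frac{1}{81} \approx 0.012346$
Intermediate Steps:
$t{\left(c \right)} = \frac{1}{3 + 2 c}$
$t^{2}{\left(3 \right)} = \left(\frac{1}{3 + 2 \cdot 3}\right)^{2} = \left(\frac{1}{3 + 6}\right)^{2} = \left(\frac{1}{9}\right)^{2} = \frac{1}{81}$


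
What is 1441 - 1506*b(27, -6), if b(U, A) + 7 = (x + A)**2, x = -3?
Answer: -110003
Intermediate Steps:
b(U, A) = -7 + (-3 + A)**2
1441 - 1506*b(27, -6) = 1441 - 1506*(-7 + (-3 - 6)**2) = 1441 - 1506*(-7 + (-9)**2) = 1441 - 1506*(-7 + 81) = 1441 - 1506*74 = 1441 - 111444 = -110003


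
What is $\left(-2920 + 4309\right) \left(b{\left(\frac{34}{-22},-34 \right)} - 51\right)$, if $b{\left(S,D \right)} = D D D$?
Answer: $-54664095$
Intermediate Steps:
$b{\left(S,D \right)} = D^{3}$ ($b{\left(S,D \right)} = D^{2} D = D^{3}$)
$\left(-2920 + 4309\right) \left(b{\left(\frac{34}{-22},-34 \right)} - 51\right) = \left(-2920 + 4309\right) \left(\left(-34\right)^{3} - 51\right) = 1389 \left(-39304 - 51\right) = 1389 \left(-39355\right) = -54664095$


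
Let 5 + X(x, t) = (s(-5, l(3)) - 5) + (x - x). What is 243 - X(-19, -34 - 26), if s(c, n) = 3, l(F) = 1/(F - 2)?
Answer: 250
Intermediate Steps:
l(F) = 1/(-2 + F)
X(x, t) = -7 (X(x, t) = -5 + ((3 - 5) + (x - x)) = -5 + (-2 + 0) = -5 - 2 = -7)
243 - X(-19, -34 - 26) = 243 - 1*(-7) = 243 + 7 = 250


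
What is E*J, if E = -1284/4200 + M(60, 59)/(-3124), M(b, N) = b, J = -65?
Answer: 1154621/54670 ≈ 21.120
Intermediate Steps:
E = -88817/273350 (E = -1284/4200 + 60/(-3124) = -1284*1/4200 + 60*(-1/3124) = -107/350 - 15/781 = -88817/273350 ≈ -0.32492)
E*J = -88817/273350*(-65) = 1154621/54670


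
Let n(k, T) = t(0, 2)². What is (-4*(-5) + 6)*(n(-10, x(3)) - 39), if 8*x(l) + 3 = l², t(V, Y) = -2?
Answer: -910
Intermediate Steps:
x(l) = -3/8 + l²/8
n(k, T) = 4 (n(k, T) = (-2)² = 4)
(-4*(-5) + 6)*(n(-10, x(3)) - 39) = (-4*(-5) + 6)*(4 - 39) = (20 + 6)*(-35) = 26*(-35) = -910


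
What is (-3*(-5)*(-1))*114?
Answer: -1710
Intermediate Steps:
(-3*(-5)*(-1))*114 = (15*(-1))*114 = -15*114 = -1710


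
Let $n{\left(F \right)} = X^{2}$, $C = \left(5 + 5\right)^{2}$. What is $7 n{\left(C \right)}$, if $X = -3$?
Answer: $63$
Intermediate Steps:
$C = 100$ ($C = 10^{2} = 100$)
$n{\left(F \right)} = 9$ ($n{\left(F \right)} = \left(-3\right)^{2} = 9$)
$7 n{\left(C \right)} = 7 \cdot 9 = 63$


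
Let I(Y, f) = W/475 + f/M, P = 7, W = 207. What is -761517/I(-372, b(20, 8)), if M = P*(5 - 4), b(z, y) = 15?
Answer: -844014675/2858 ≈ -2.9532e+5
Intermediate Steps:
M = 7 (M = 7*(5 - 4) = 7*1 = 7)
I(Y, f) = 207/475 + f/7
-761517/I(-372, b(20, 8)) = -761517/(207/475 + (⅐)*15) = -761517/(207/475 + 15/7) = -761517/8574/3325 = -761517*3325/8574 = -844014675/2858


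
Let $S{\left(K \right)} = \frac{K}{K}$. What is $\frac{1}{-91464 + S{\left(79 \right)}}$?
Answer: $- \frac{1}{91463} \approx -1.0933 \cdot 10^{-5}$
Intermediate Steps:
$S{\left(K \right)} = 1$
$\frac{1}{-91464 + S{\left(79 \right)}} = \frac{1}{-91464 + 1} = \frac{1}{-91463} = - \frac{1}{91463}$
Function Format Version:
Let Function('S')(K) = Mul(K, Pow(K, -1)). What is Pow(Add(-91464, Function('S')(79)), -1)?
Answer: Rational(-1, 91463) ≈ -1.0933e-5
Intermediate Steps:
Function('S')(K) = 1
Pow(Add(-91464, Function('S')(79)), -1) = Pow(Add(-91464, 1), -1) = Pow(-91463, -1) = Rational(-1, 91463)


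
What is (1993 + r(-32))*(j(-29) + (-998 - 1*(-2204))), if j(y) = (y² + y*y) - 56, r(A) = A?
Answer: 5553552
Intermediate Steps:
j(y) = -56 + 2*y² (j(y) = (y² + y²) - 56 = 2*y² - 56 = -56 + 2*y²)
(1993 + r(-32))*(j(-29) + (-998 - 1*(-2204))) = (1993 - 32)*((-56 + 2*(-29)²) + (-998 - 1*(-2204))) = 1961*((-56 + 2*841) + (-998 + 2204)) = 1961*((-56 + 1682) + 1206) = 1961*(1626 + 1206) = 1961*2832 = 5553552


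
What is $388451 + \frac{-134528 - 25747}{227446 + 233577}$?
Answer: $\frac{179084685098}{461023} \approx 3.8845 \cdot 10^{5}$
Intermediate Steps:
$388451 + \frac{-134528 - 25747}{227446 + 233577} = 388451 - \frac{160275}{461023} = \frac{179084685098}{461023}$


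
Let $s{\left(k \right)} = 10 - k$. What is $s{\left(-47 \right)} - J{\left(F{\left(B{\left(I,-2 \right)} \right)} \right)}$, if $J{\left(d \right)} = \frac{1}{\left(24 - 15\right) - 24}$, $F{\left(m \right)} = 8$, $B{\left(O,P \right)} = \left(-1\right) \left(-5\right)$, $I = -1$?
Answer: $\frac{856}{15} \approx 57.067$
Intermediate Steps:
$B{\left(O,P \right)} = 5$
$J{\left(d \right)} = - \frac{1}{15}$ ($J{\left(d \right)} = \frac{1}{9 - 24} = \frac{1}{-15} = - \frac{1}{15}$)
$s{\left(-47 \right)} - J{\left(F{\left(B{\left(I,-2 \right)} \right)} \right)} = \left(10 - -47\right) - - \frac{1}{15} = \left(10 + 47\right) + \frac{1}{15} = 57 + \frac{1}{15} = \frac{856}{15}$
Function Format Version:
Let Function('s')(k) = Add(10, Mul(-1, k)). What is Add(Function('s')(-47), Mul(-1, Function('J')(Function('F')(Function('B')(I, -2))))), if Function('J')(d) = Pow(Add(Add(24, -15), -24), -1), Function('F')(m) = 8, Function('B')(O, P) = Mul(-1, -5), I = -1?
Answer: Rational(856, 15) ≈ 57.067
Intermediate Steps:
Function('B')(O, P) = 5
Function('J')(d) = Rational(-1, 15) (Function('J')(d) = Pow(Add(9, -24), -1) = Pow(-15, -1) = Rational(-1, 15))
Add(Function('s')(-47), Mul(-1, Function('J')(Function('F')(Function('B')(I, -2))))) = Add(Add(10, Mul(-1, -47)), Mul(-1, Rational(-1, 15))) = Add(Add(10, 47), Rational(1, 15)) = Add(57, Rational(1, 15)) = Rational(856, 15)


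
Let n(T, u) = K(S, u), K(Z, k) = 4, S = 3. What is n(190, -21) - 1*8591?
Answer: -8587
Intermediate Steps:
n(T, u) = 4
n(190, -21) - 1*8591 = 4 - 1*8591 = 4 - 8591 = -8587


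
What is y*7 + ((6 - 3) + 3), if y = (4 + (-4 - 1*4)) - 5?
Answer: -57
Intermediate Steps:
y = -9 (y = (4 + (-4 - 4)) - 5 = (4 - 8) - 5 = -4 - 5 = -9)
y*7 + ((6 - 3) + 3) = -9*7 + ((6 - 3) + 3) = -63 + (3 + 3) = -63 + 6 = -57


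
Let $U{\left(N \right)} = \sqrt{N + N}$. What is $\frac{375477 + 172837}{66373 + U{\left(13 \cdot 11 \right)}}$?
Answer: $\frac{36393245122}{4405374843} - \frac{548314 \sqrt{286}}{4405374843} \approx 8.259$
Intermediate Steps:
$U{\left(N \right)} = \sqrt{2} \sqrt{N}$ ($U{\left(N \right)} = \sqrt{2 N} = \sqrt{2} \sqrt{N}$)
$\frac{375477 + 172837}{66373 + U{\left(13 \cdot 11 \right)}} = \frac{375477 + 172837}{66373 + \sqrt{2} \sqrt{13 \cdot 11}} = \frac{548314}{66373 + \sqrt{2} \sqrt{143}} = \frac{548314}{66373 + \sqrt{286}}$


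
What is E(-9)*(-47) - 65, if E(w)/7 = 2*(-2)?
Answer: 1251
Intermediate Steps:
E(w) = -28 (E(w) = 7*(2*(-2)) = 7*(-4) = -28)
E(-9)*(-47) - 65 = -28*(-47) - 65 = 1316 - 65 = 1251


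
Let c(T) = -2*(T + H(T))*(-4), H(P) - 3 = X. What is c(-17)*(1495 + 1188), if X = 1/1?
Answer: -279032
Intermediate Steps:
X = 1
H(P) = 4 (H(P) = 3 + 1 = 4)
c(T) = 32 + 8*T (c(T) = -2*(T + 4)*(-4) = -2*(4 + T)*(-4) = -2*(-16 - 4*T) = 32 + 8*T)
c(-17)*(1495 + 1188) = (32 + 8*(-17))*(1495 + 1188) = (32 - 136)*2683 = -104*2683 = -279032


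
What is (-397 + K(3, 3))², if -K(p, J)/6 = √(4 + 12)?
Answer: 177241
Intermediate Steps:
K(p, J) = -24 (K(p, J) = -6*√(4 + 12) = -6*√16 = -6*4 = -24)
(-397 + K(3, 3))² = (-397 - 24)² = (-421)² = 177241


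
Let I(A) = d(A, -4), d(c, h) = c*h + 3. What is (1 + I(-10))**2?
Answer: 1936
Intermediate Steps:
d(c, h) = 3 + c*h
I(A) = 3 - 4*A (I(A) = 3 + A*(-4) = 3 - 4*A)
(1 + I(-10))**2 = (1 + (3 - 4*(-10)))**2 = (1 + (3 + 40))**2 = (1 + 43)**2 = 44**2 = 1936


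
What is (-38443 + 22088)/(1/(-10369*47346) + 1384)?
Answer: -1605834234654/135889610563 ≈ -11.817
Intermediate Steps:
(-38443 + 22088)/(1/(-10369*47346) + 1384) = -16355/(-1/10369*1/47346 + 1384) = -16355/(-1/490930674 + 1384) = -16355/679448052815/490930674 = -16355*490930674/679448052815 = -1605834234654/135889610563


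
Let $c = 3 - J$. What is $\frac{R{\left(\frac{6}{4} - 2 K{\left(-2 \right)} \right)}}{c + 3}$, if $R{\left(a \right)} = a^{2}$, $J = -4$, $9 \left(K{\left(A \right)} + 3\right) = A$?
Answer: $\frac{20449}{3240} \approx 6.3114$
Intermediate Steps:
$K{\left(A \right)} = -3 + \frac{A}{9}$
$c = 7$ ($c = 3 - -4 = 3 + 4 = 7$)
$\frac{R{\left(\frac{6}{4} - 2 K{\left(-2 \right)} \right)}}{c + 3} = \frac{\left(\frac{6}{4} - 2 \left(-3 + \frac{1}{9} \left(-2\right)\right)\right)^{2}}{7 + 3} = \frac{\left(6 \cdot \frac{1}{4} - 2 \left(-3 - \frac{2}{9}\right)\right)^{2}}{10} = \frac{\left(\frac{3}{2} - - \frac{58}{9}\right)^{2}}{10} = \frac{\left(\frac{3}{2} + \frac{58}{9}\right)^{2}}{10} = \frac{\left(\frac{143}{18}\right)^{2}}{10} = \frac{1}{10} \cdot \frac{20449}{324} = \frac{20449}{3240}$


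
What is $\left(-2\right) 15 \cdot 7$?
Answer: $-210$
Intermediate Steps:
$\left(-2\right) 15 \cdot 7 = \left(-30\right) 7 = -210$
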